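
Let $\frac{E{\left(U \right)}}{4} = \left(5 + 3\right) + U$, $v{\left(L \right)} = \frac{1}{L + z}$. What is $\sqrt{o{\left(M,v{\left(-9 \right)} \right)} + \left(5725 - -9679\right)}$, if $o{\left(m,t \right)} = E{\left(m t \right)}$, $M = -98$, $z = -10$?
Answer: $\frac{2 \sqrt{1394961}}{19} \approx 124.32$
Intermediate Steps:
$v{\left(L \right)} = \frac{1}{-10 + L}$ ($v{\left(L \right)} = \frac{1}{L - 10} = \frac{1}{-10 + L}$)
$E{\left(U \right)} = 32 + 4 U$ ($E{\left(U \right)} = 4 \left(\left(5 + 3\right) + U\right) = 4 \left(8 + U\right) = 32 + 4 U$)
$o{\left(m,t \right)} = 32 + 4 m t$
$\sqrt{o{\left(M,v{\left(-9 \right)} \right)} + \left(5725 - -9679\right)} = \sqrt{\left(32 + 4 \left(-98\right) \frac{1}{-10 - 9}\right) + \left(5725 - -9679\right)} = \sqrt{\left(32 + 4 \left(-98\right) \frac{1}{-19}\right) + \left(5725 + \left(-1202 + 10881\right)\right)} = \sqrt{\left(32 + 4 \left(-98\right) \left(- \frac{1}{19}\right)\right) + \left(5725 + 9679\right)} = \sqrt{\left(32 + \frac{392}{19}\right) + 15404} = \sqrt{\frac{1000}{19} + 15404} = \sqrt{\frac{293676}{19}} = \frac{2 \sqrt{1394961}}{19}$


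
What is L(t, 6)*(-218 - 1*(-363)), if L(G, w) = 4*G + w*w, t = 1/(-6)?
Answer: 15370/3 ≈ 5123.3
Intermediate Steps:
t = -1/6 ≈ -0.16667
L(G, w) = w**2 + 4*G (L(G, w) = 4*G + w**2 = w**2 + 4*G)
L(t, 6)*(-218 - 1*(-363)) = (6**2 + 4*(-1/6))*(-218 - 1*(-363)) = (36 - 2/3)*(-218 + 363) = (106/3)*145 = 15370/3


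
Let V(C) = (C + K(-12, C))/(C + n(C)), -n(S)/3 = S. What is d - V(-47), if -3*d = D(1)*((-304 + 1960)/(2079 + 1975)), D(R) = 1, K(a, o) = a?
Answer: 93649/190538 ≈ 0.49150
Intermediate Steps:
n(S) = -3*S
V(C) = -(-12 + C)/(2*C) (V(C) = (C - 12)/(C - 3*C) = (-12 + C)/((-2*C)) = (-12 + C)*(-1/(2*C)) = -(-12 + C)/(2*C))
d = -276/2027 (d = -(-304 + 1960)/(2079 + 1975)/3 = -1656/4054/3 = -1656*(1/4054)/3 = -828/(3*2027) = -1/3*828/2027 = -276/2027 ≈ -0.13616)
d - V(-47) = -276/2027 - (12 - 1*(-47))/(2*(-47)) = -276/2027 - (-1)*(12 + 47)/(2*47) = -276/2027 - (-1)*59/(2*47) = -276/2027 - 1*(-59/94) = -276/2027 + 59/94 = 93649/190538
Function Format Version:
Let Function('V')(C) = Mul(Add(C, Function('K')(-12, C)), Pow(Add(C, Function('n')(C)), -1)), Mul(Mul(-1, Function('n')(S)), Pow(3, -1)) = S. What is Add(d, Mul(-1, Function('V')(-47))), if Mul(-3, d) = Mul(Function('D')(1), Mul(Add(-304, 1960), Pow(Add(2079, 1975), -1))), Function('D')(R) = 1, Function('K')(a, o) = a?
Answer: Rational(93649, 190538) ≈ 0.49150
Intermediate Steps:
Function('n')(S) = Mul(-3, S)
Function('V')(C) = Mul(Rational(-1, 2), Pow(C, -1), Add(-12, C)) (Function('V')(C) = Mul(Add(C, -12), Pow(Add(C, Mul(-3, C)), -1)) = Mul(Add(-12, C), Pow(Mul(-2, C), -1)) = Mul(Add(-12, C), Mul(Rational(-1, 2), Pow(C, -1))) = Mul(Rational(-1, 2), Pow(C, -1), Add(-12, C)))
d = Rational(-276, 2027) (d = Mul(Rational(-1, 3), Mul(1, Mul(Add(-304, 1960), Pow(Add(2079, 1975), -1)))) = Mul(Rational(-1, 3), Mul(1, Mul(1656, Pow(4054, -1)))) = Mul(Rational(-1, 3), Mul(1, Mul(1656, Rational(1, 4054)))) = Mul(Rational(-1, 3), Mul(1, Rational(828, 2027))) = Mul(Rational(-1, 3), Rational(828, 2027)) = Rational(-276, 2027) ≈ -0.13616)
Add(d, Mul(-1, Function('V')(-47))) = Add(Rational(-276, 2027), Mul(-1, Mul(Rational(1, 2), Pow(-47, -1), Add(12, Mul(-1, -47))))) = Add(Rational(-276, 2027), Mul(-1, Mul(Rational(1, 2), Rational(-1, 47), Add(12, 47)))) = Add(Rational(-276, 2027), Mul(-1, Mul(Rational(1, 2), Rational(-1, 47), 59))) = Add(Rational(-276, 2027), Mul(-1, Rational(-59, 94))) = Add(Rational(-276, 2027), Rational(59, 94)) = Rational(93649, 190538)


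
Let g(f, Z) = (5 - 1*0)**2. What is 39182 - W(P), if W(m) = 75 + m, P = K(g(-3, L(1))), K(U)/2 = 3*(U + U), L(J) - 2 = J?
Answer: 38807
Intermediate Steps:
L(J) = 2 + J
g(f, Z) = 25 (g(f, Z) = (5 + 0)**2 = 5**2 = 25)
K(U) = 12*U (K(U) = 2*(3*(U + U)) = 2*(3*(2*U)) = 2*(6*U) = 12*U)
P = 300 (P = 12*25 = 300)
39182 - W(P) = 39182 - (75 + 300) = 39182 - 1*375 = 39182 - 375 = 38807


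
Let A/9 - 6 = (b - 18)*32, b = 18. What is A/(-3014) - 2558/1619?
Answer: -3898619/2439833 ≈ -1.5979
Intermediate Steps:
A = 54 (A = 54 + 9*((18 - 18)*32) = 54 + 9*(0*32) = 54 + 9*0 = 54 + 0 = 54)
A/(-3014) - 2558/1619 = 54/(-3014) - 2558/1619 = 54*(-1/3014) - 2558*1/1619 = -27/1507 - 2558/1619 = -3898619/2439833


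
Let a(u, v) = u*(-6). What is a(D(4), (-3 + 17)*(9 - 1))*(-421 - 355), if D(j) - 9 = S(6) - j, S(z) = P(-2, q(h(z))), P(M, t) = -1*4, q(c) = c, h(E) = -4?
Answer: 4656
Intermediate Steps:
P(M, t) = -4
S(z) = -4
D(j) = 5 - j (D(j) = 9 + (-4 - j) = 5 - j)
a(u, v) = -6*u
a(D(4), (-3 + 17)*(9 - 1))*(-421 - 355) = (-6*(5 - 1*4))*(-421 - 355) = -6*(5 - 4)*(-776) = -6*1*(-776) = -6*(-776) = 4656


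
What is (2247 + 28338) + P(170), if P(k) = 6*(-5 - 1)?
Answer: 30549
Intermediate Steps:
P(k) = -36 (P(k) = 6*(-6) = -36)
(2247 + 28338) + P(170) = (2247 + 28338) - 36 = 30585 - 36 = 30549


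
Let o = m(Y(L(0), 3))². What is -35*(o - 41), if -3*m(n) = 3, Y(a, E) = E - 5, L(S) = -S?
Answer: 1400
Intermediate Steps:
Y(a, E) = -5 + E
m(n) = -1 (m(n) = -⅓*3 = -1)
o = 1 (o = (-1)² = 1)
-35*(o - 41) = -35*(1 - 41) = -35*(-40) = 1400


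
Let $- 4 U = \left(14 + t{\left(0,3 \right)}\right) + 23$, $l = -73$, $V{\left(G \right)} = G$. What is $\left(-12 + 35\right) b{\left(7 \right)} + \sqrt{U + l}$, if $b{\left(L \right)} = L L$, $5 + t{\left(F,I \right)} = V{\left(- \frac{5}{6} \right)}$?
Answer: $1127 + \frac{i \sqrt{11634}}{12} \approx 1127.0 + 8.9884 i$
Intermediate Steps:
$t{\left(F,I \right)} = - \frac{35}{6}$ ($t{\left(F,I \right)} = -5 - \frac{5}{6} = - \frac{35}{6}$)
$U = - \frac{187}{24}$ ($U = - \frac{\left(14 - \frac{35}{6}\right) + 23}{4} = - \frac{\frac{49}{6} + 23}{4} = \left(- \frac{1}{4}\right) \frac{187}{6} = - \frac{187}{24} \approx -7.7917$)
$b{\left(L \right)} = L^{2}$
$\left(-12 + 35\right) b{\left(7 \right)} + \sqrt{U + l} = \left(-12 + 35\right) 7^{2} + \sqrt{- \frac{187}{24} - 73} = 23 \cdot 49 + \sqrt{- \frac{1939}{24}} = 1127 + \frac{i \sqrt{11634}}{12}$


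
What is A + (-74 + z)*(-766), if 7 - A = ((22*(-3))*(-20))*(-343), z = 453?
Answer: 162453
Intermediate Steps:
A = 452767 (A = 7 - (22*(-3))*(-20)*(-343) = 7 - (-66*(-20))*(-343) = 7 - 1320*(-343) = 7 - 1*(-452760) = 7 + 452760 = 452767)
A + (-74 + z)*(-766) = 452767 + (-74 + 453)*(-766) = 452767 + 379*(-766) = 452767 - 290314 = 162453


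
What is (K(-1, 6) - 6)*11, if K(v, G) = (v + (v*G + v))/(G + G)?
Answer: -220/3 ≈ -73.333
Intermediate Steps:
K(v, G) = (2*v + G*v)/(2*G) (K(v, G) = (v + (G*v + v))/((2*G)) = (v + (v + G*v))*(1/(2*G)) = (2*v + G*v)*(1/(2*G)) = (2*v + G*v)/(2*G))
(K(-1, 6) - 6)*11 = (((½)*(-1) - 1/6) - 6)*11 = ((-½ - 1*⅙) - 6)*11 = ((-½ - ⅙) - 6)*11 = (-⅔ - 6)*11 = -20/3*11 = -220/3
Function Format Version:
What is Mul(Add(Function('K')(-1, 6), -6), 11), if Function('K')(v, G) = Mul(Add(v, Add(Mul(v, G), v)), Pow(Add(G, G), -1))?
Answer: Rational(-220, 3) ≈ -73.333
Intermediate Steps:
Function('K')(v, G) = Mul(Rational(1, 2), Pow(G, -1), Add(Mul(2, v), Mul(G, v))) (Function('K')(v, G) = Mul(Add(v, Add(Mul(G, v), v)), Pow(Mul(2, G), -1)) = Mul(Add(v, Add(v, Mul(G, v))), Mul(Rational(1, 2), Pow(G, -1))) = Mul(Add(Mul(2, v), Mul(G, v)), Mul(Rational(1, 2), Pow(G, -1))) = Mul(Rational(1, 2), Pow(G, -1), Add(Mul(2, v), Mul(G, v))))
Mul(Add(Function('K')(-1, 6), -6), 11) = Mul(Add(Add(Mul(Rational(1, 2), -1), Mul(-1, Pow(6, -1))), -6), 11) = Mul(Add(Add(Rational(-1, 2), Mul(-1, Rational(1, 6))), -6), 11) = Mul(Add(Add(Rational(-1, 2), Rational(-1, 6)), -6), 11) = Mul(Add(Rational(-2, 3), -6), 11) = Mul(Rational(-20, 3), 11) = Rational(-220, 3)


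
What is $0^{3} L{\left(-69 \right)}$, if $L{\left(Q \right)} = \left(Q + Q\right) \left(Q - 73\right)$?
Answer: $0$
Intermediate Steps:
$L{\left(Q \right)} = 2 Q \left(-73 + Q\right)$
$0^{3} L{\left(-69 \right)} = 0^{3} \cdot 2 \left(-69\right) \left(-73 - 69\right) = 0 \cdot 2 \left(-69\right) \left(-142\right) = 0 \cdot 19596 = 0$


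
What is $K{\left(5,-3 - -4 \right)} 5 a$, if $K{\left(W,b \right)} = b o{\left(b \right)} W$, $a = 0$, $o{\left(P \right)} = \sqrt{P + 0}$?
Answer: $0$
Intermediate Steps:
$o{\left(P \right)} = \sqrt{P}$
$K{\left(W,b \right)} = W b^{\frac{3}{2}}$ ($K{\left(W,b \right)} = b \sqrt{b} W = b^{\frac{3}{2}} W = W b^{\frac{3}{2}}$)
$K{\left(5,-3 - -4 \right)} 5 a = 5 \left(-3 - -4\right)^{\frac{3}{2}} \cdot 5 \cdot 0 = 5 \left(-3 + 4\right)^{\frac{3}{2}} \cdot 5 \cdot 0 = 5 \cdot 1^{\frac{3}{2}} \cdot 5 \cdot 0 = 5 \cdot 1 \cdot 5 \cdot 0 = 5 \cdot 5 \cdot 0 = 25 \cdot 0 = 0$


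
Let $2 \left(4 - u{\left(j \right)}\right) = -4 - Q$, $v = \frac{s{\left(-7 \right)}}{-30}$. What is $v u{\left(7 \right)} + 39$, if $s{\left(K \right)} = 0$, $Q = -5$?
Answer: $39$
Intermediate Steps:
$v = 0$ ($v = \frac{0}{-30} = 0 \left(- \frac{1}{30}\right) = 0$)
$u{\left(j \right)} = \frac{7}{2}$ ($u{\left(j \right)} = 4 - \frac{-4 - -5}{2} = 4 - \frac{-4 + 5}{2} = 4 - \frac{1}{2} = \frac{7}{2}$)
$v u{\left(7 \right)} + 39 = 0 \cdot \frac{7}{2} + 39 = 0 + 39 = 39$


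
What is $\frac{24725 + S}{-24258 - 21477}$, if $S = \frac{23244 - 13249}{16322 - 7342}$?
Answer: $- \frac{44408099}{82140060} \approx -0.54064$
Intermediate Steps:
$S = \frac{1999}{1796}$ ($S = \frac{9995}{8980} = 9995 \cdot \frac{1}{8980} = \frac{1999}{1796} \approx 1.113$)
$\frac{24725 + S}{-24258 - 21477} = \frac{24725 + \frac{1999}{1796}}{-24258 - 21477} = \frac{44408099}{1796 \left(-45735\right)} = \frac{44408099}{1796} \left(- \frac{1}{45735}\right) = - \frac{44408099}{82140060}$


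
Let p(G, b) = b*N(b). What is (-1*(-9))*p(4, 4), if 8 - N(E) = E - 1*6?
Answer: 360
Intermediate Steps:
N(E) = 14 - E (N(E) = 8 - (E - 1*6) = 8 - (E - 6) = 8 - (-6 + E) = 8 + (6 - E) = 14 - E)
p(G, b) = b*(14 - b)
(-1*(-9))*p(4, 4) = (-1*(-9))*(4*(14 - 1*4)) = 9*(4*(14 - 4)) = 9*(4*10) = 9*40 = 360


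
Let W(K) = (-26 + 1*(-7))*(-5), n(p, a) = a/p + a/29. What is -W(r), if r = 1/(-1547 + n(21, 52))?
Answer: -165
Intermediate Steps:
n(p, a) = a/29 + a/p (n(p, a) = a/p + a*(1/29) = a/p + a/29 = a/29 + a/p)
r = -609/939523 (r = 1/(-1547 + ((1/29)*52 + 52/21)) = 1/(-1547 + (52/29 + 52*(1/21))) = 1/(-1547 + (52/29 + 52/21)) = 1/(-1547 + 2600/609) = 1/(-939523/609) = -609/939523 ≈ -0.00064820)
W(K) = 165 (W(K) = (-26 - 7)*(-5) = -33*(-5) = 165)
-W(r) = -1*165 = -165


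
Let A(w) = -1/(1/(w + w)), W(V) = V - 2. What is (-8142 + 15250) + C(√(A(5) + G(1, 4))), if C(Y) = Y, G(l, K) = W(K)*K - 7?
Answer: 7108 + 3*I ≈ 7108.0 + 3.0*I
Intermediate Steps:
W(V) = -2 + V
G(l, K) = -7 + K*(-2 + K) (G(l, K) = (-2 + K)*K - 7 = K*(-2 + K) - 7 = -7 + K*(-2 + K))
A(w) = -2*w (A(w) = -1/(1/(2*w)) = -2*w)
(-8142 + 15250) + C(√(A(5) + G(1, 4))) = (-8142 + 15250) + √(-2*5 + (-7 + 4*(-2 + 4))) = 7108 + √(-10 + (-7 + 4*2)) = 7108 + √(-10 + (-7 + 8)) = 7108 + √(-10 + 1) = 7108 + √(-9) = 7108 + 3*I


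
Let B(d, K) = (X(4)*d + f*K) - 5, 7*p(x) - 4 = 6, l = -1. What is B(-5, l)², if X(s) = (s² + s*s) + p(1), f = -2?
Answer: 1418481/49 ≈ 28949.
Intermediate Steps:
p(x) = 10/7 (p(x) = 4/7 + (⅐)*6 = 4/7 + 6/7 = 10/7)
X(s) = 10/7 + 2*s² (X(s) = (s² + s*s) + 10/7 = (s² + s²) + 10/7 = 2*s² + 10/7 = 10/7 + 2*s²)
B(d, K) = -5 - 2*K + 234*d/7 (B(d, K) = ((10/7 + 2*4²)*d - 2*K) - 5 = ((10/7 + 2*16)*d - 2*K) - 5 = ((10/7 + 32)*d - 2*K) - 5 = (234*d/7 - 2*K) - 5 = (-2*K + 234*d/7) - 5 = -5 - 2*K + 234*d/7)
B(-5, l)² = (-5 - 2*(-1) + (234/7)*(-5))² = (-5 + 2 - 1170/7)² = (-1191/7)² = 1418481/49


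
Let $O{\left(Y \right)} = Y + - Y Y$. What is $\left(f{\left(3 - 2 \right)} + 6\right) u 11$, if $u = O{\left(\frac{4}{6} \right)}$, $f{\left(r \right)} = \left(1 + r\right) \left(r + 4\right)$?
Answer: $\frac{352}{9} \approx 39.111$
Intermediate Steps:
$f{\left(r \right)} = \left(1 + r\right) \left(4 + r\right)$
$O{\left(Y \right)} = Y - Y^{2}$
$u = \frac{2}{9}$ ($u = \frac{4}{6} \left(1 - \frac{4}{6}\right) = 4 \cdot \frac{1}{6} \left(1 - 4 \cdot \frac{1}{6}\right) = \frac{2 \left(1 - \frac{2}{3}\right)}{3} = \frac{2}{3} \cdot \frac{1}{3} = \frac{2}{9} \approx 0.22222$)
$\left(f{\left(3 - 2 \right)} + 6\right) u 11 = \left(\left(4 + \left(3 - 2\right)^{2} + 5 \left(3 - 2\right)\right) + 6\right) \frac{2}{9} \cdot 11 = \left(\left(4 + 1^{2} + 5 \cdot 1\right) + 6\right) \frac{2}{9} \cdot 11 = \left(\left(4 + 1 + 5\right) + 6\right) \frac{2}{9} \cdot 11 = \left(10 + 6\right) \frac{2}{9} \cdot 11 = 16 \cdot \frac{2}{9} \cdot 11 = \frac{32}{9} \cdot 11 = \frac{352}{9}$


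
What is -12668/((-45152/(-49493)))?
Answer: -156744331/11288 ≈ -13886.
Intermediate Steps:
-12668/((-45152/(-49493))) = -12668/((-45152*(-1/49493))) = -12668/45152/49493 = -12668*49493/45152 = -156744331/11288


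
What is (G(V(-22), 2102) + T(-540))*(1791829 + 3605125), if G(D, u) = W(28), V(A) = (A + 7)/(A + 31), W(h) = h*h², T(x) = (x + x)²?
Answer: 6413481079808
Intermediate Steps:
T(x) = 4*x² (T(x) = (2*x)² = 4*x²)
W(h) = h³
V(A) = (7 + A)/(31 + A)
G(D, u) = 21952 (G(D, u) = 28³ = 21952)
(G(V(-22), 2102) + T(-540))*(1791829 + 3605125) = (21952 + 4*(-540)²)*(1791829 + 3605125) = (21952 + 4*291600)*5396954 = (21952 + 1166400)*5396954 = 1188352*5396954 = 6413481079808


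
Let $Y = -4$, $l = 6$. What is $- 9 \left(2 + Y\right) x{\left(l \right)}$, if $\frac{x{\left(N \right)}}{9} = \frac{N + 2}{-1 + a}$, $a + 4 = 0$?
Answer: $- \frac{1296}{5} \approx -259.2$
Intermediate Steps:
$a = -4$ ($a = -4 + 0 = -4$)
$x{\left(N \right)} = - \frac{18}{5} - \frac{9 N}{5}$ ($x{\left(N \right)} = 9 \frac{N + 2}{-1 - 4} = 9 \frac{2 + N}{-5} = 9 \left(2 + N\right) \left(- \frac{1}{5}\right) = 9 \left(- \frac{2}{5} - \frac{N}{5}\right) = - \frac{18}{5} - \frac{9 N}{5}$)
$- 9 \left(2 + Y\right) x{\left(l \right)} = - 9 \left(2 - 4\right) \left(- \frac{18}{5} - \frac{54}{5}\right) = - 9 \left(- 2 \left(- \frac{18}{5} - \frac{54}{5}\right)\right) = - 9 \left(\left(-2\right) \left(- \frac{72}{5}\right)\right) = \left(-9\right) \frac{144}{5} = - \frac{1296}{5}$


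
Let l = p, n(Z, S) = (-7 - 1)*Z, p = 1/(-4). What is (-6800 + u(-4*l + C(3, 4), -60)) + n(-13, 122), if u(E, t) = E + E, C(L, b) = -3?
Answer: -6700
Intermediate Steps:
p = -1/4 ≈ -0.25000
n(Z, S) = -8*Z
l = -1/4 ≈ -0.25000
u(E, t) = 2*E
(-6800 + u(-4*l + C(3, 4), -60)) + n(-13, 122) = (-6800 + 2*(-4*(-1/4) - 3)) - 8*(-13) = (-6800 + 2*(1 - 3)) + 104 = (-6800 + 2*(-2)) + 104 = (-6800 - 4) + 104 = -6804 + 104 = -6700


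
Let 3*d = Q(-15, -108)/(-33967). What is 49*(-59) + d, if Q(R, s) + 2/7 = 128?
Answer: -687390477/237769 ≈ -2891.0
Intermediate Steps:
Q(R, s) = 894/7 (Q(R, s) = -2/7 + 128 = 894/7)
d = -298/237769 (d = ((894/7)/(-33967))/3 = ((894/7)*(-1/33967))/3 = (⅓)*(-894/237769) = -298/237769 ≈ -0.0012533)
49*(-59) + d = 49*(-59) - 298/237769 = -2891 - 298/237769 = -687390477/237769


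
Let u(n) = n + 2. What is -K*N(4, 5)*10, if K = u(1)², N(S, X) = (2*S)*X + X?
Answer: -4050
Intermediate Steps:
N(S, X) = X + 2*S*X (N(S, X) = 2*S*X + X = X + 2*S*X)
u(n) = 2 + n
K = 9 (K = (2 + 1)² = 3² = 9)
-K*N(4, 5)*10 = -9*(5*(1 + 2*4))*10 = -9*(5*(1 + 8))*10 = -9*(5*9)*10 = -9*45*10 = -405*10 = -1*4050 = -4050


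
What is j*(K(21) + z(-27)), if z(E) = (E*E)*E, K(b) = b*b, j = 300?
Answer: -5772600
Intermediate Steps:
K(b) = b²
z(E) = E³ (z(E) = E²*E = E³)
j*(K(21) + z(-27)) = 300*(21² + (-27)³) = 300*(441 - 19683) = 300*(-19242) = -5772600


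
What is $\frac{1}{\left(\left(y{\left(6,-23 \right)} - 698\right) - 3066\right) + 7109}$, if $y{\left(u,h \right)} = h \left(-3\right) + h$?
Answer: $\frac{1}{3391} \approx 0.0002949$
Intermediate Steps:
$y{\left(u,h \right)} = - 2 h$ ($y{\left(u,h \right)} = - 3 h + h = - 2 h$)
$\frac{1}{\left(\left(y{\left(6,-23 \right)} - 698\right) - 3066\right) + 7109} = \frac{1}{\left(\left(\left(-2\right) \left(-23\right) - 698\right) - 3066\right) + 7109} = \frac{1}{\left(\left(46 - 698\right) - 3066\right) + 7109} = \frac{1}{\left(-652 - 3066\right) + 7109} = \frac{1}{-3718 + 7109} = \frac{1}{3391}$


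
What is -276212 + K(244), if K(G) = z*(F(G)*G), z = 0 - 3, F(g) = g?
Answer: -454820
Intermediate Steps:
z = -3 (z = 0 - 1*3 = 0 - 3 = -3)
K(G) = -3*G**2 (K(G) = -3*G*G = -3*G**2)
-276212 + K(244) = -276212 - 3*244**2 = -276212 - 3*59536 = -276212 - 178608 = -454820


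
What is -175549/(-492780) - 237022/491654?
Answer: -15245166557/121138629060 ≈ -0.12585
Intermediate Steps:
-175549/(-492780) - 237022/491654 = -175549*(-1/492780) - 237022*1/491654 = 175549/492780 - 118511/245827 = -15245166557/121138629060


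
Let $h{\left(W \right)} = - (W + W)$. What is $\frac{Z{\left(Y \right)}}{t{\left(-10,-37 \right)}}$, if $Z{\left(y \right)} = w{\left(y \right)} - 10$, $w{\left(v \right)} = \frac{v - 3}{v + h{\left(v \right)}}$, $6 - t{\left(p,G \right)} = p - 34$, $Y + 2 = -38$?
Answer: $- \frac{443}{2000} \approx -0.2215$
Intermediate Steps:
$Y = -40$ ($Y = -2 - 38 = -40$)
$t{\left(p,G \right)} = 40 - p$ ($t{\left(p,G \right)} = 6 - \left(p - 34\right) = 6 - \left(-34 + p\right) = 40 - p$)
$h{\left(W \right)} = - 2 W$
$w{\left(v \right)} = - \frac{-3 + v}{v}$ ($w{\left(v \right)} = \frac{v - 3}{v - 2 v} = \frac{-3 + v}{\left(-1\right) v} = \left(-3 + v\right) \left(- \frac{1}{v}\right) = - \frac{-3 + v}{v}$)
$Z{\left(y \right)} = -10 + \frac{3 - y}{y}$ ($Z{\left(y \right)} = \frac{3 - y}{y} - 10 = -10 + \frac{3 - y}{y}$)
$\frac{Z{\left(Y \right)}}{t{\left(-10,-37 \right)}} = \frac{-11 + \frac{3}{-40}}{40 - -10} = \frac{-11 + 3 \left(- \frac{1}{40}\right)}{40 + 10} = \frac{-11 - \frac{3}{40}}{50} = \left(- \frac{443}{40}\right) \frac{1}{50} = - \frac{443}{2000}$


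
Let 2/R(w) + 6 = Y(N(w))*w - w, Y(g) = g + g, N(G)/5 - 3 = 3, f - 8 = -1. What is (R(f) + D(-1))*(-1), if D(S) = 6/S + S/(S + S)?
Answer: 4473/814 ≈ 5.4951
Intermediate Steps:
f = 7 (f = 8 - 1 = 7)
N(G) = 30 (N(G) = 15 + 5*3 = 15 + 15 = 30)
D(S) = ½ + 6/S (D(S) = 6/S + S/((2*S)) = 6/S + S*(1/(2*S)) = 6/S + ½ = ½ + 6/S)
Y(g) = 2*g
R(w) = 2/(-6 + 59*w) (R(w) = 2/(-6 + ((2*30)*w - w)) = 2/(-6 + (60*w - w)) = 2/(-6 + 59*w))
(R(f) + D(-1))*(-1) = (2/(-6 + 59*7) + (½)*(12 - 1)/(-1))*(-1) = (2/(-6 + 413) + (½)*(-1)*11)*(-1) = (2/407 - 11/2)*(-1) = -4473/814*(-1) = 4473/814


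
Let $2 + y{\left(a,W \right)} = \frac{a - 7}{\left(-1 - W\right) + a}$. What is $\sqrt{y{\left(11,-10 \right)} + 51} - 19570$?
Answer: $-19570 + \frac{\sqrt{1230}}{5} \approx -19563.0$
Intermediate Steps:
$y{\left(a,W \right)} = -2 + \frac{-7 + a}{-1 + a - W}$ ($y{\left(a,W \right)} = -2 + \frac{a - 7}{\left(-1 - W\right) + a} = -2 + \frac{-7 + a}{-1 + a - W}$)
$\sqrt{y{\left(11,-10 \right)} + 51} - 19570 = \sqrt{\frac{5 + 11 - -20}{1 - 10 - 11} + 51} - 19570 = \sqrt{\frac{5 + 11 + 20}{1 - 10 - 11} + 51} - 19570 = \sqrt{\frac{1}{-20} \cdot 36 + 51} - 19570 = \sqrt{\left(- \frac{1}{20}\right) 36 + 51} - 19570 = \sqrt{- \frac{9}{5} + 51} - 19570 = \sqrt{\frac{246}{5}} - 19570 = \frac{\sqrt{1230}}{5} - 19570 = -19570 + \frac{\sqrt{1230}}{5}$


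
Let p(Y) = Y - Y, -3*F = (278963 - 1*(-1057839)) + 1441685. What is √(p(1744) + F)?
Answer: I*√8335461/3 ≈ 962.37*I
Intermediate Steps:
F = -2778487/3 (F = -((278963 - 1*(-1057839)) + 1441685)/3 = -((278963 + 1057839) + 1441685)/3 = -(1336802 + 1441685)/3 = -⅓*2778487 = -2778487/3 ≈ -9.2616e+5)
p(Y) = 0
√(p(1744) + F) = √(0 - 2778487/3) = √(-2778487/3) = I*√8335461/3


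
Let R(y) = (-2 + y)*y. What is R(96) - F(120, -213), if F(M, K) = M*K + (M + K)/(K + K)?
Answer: 4910897/142 ≈ 34584.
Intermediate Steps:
R(y) = y*(-2 + y)
F(M, K) = K*M + (K + M)/(2*K) (F(M, K) = K*M + (K + M)/((2*K)) = K*M + (K + M)*(1/(2*K)) = K*M + (K + M)/(2*K))
R(96) - F(120, -213) = 96*(-2 + 96) - (1/2 - 213*120 + (1/2)*120/(-213)) = 96*94 - (1/2 - 25560 + (1/2)*120*(-1/213)) = 9024 - (1/2 - 25560 - 20/71) = 9024 - 1*(-3629489/142) = 9024 + 3629489/142 = 4910897/142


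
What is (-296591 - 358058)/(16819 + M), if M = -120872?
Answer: 654649/104053 ≈ 6.2915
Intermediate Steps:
(-296591 - 358058)/(16819 + M) = (-296591 - 358058)/(16819 - 120872) = -654649/(-104053) = -654649*(-1/104053) = 654649/104053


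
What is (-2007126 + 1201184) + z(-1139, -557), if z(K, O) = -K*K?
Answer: -2103263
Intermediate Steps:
z(K, O) = -K²
(-2007126 + 1201184) + z(-1139, -557) = (-2007126 + 1201184) - 1*(-1139)² = -805942 - 1*1297321 = -805942 - 1297321 = -2103263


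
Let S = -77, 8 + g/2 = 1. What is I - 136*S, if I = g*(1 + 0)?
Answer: 10458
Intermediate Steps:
g = -14 (g = -16 + 2*1 = -16 + 2 = -14)
I = -14 (I = -14*(1 + 0) = -14*1 = -14)
I - 136*S = -14 - 136*(-77) = -14 + 10472 = 10458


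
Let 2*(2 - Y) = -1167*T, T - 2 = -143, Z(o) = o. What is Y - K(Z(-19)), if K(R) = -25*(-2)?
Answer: -164643/2 ≈ -82322.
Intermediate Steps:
K(R) = 50
T = -141 (T = 2 - 143 = -141)
Y = -164543/2 (Y = 2 - (-1167)*(-141)/2 = 2 - 1/2*164547 = 2 - 164547/2 = -164543/2 ≈ -82272.)
Y - K(Z(-19)) = -164543/2 - 1*50 = -164543/2 - 50 = -164643/2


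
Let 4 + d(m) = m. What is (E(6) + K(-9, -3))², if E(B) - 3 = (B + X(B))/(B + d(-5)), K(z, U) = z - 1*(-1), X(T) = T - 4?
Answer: 529/9 ≈ 58.778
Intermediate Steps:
X(T) = -4 + T
d(m) = -4 + m
K(z, U) = 1 + z (K(z, U) = z + 1 = 1 + z)
E(B) = 3 + (-4 + 2*B)/(-9 + B) (E(B) = 3 + (B + (-4 + B))/(B + (-4 - 5)) = 3 + (-4 + 2*B)/(B - 9) = 3 + (-4 + 2*B)/(-9 + B))
(E(6) + K(-9, -3))² = ((-31 + 5*6)/(-9 + 6) + (1 - 9))² = ((-31 + 30)/(-3) - 8)² = (-⅓*(-1) - 8)² = (⅓ - 8)² = (-23/3)² = 529/9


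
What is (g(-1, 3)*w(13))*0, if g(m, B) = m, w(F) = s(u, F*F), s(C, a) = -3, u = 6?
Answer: 0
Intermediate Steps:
w(F) = -3
(g(-1, 3)*w(13))*0 = -1*(-3)*0 = 3*0 = 0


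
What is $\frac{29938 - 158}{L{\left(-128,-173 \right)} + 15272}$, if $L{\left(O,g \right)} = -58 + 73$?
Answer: $\frac{29780}{15287} \approx 1.9481$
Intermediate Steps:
$L{\left(O,g \right)} = 15$
$\frac{29938 - 158}{L{\left(-128,-173 \right)} + 15272} = \frac{29938 - 158}{15 + 15272} = \frac{29780}{15287}$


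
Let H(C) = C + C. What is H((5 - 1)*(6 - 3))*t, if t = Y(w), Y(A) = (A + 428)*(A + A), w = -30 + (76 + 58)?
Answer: 2655744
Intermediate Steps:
w = 104 (w = -30 + 134 = 104)
H(C) = 2*C
Y(A) = 2*A*(428 + A) (Y(A) = (428 + A)*(2*A) = 2*A*(428 + A))
t = 110656 (t = 2*104*(428 + 104) = 2*104*532 = 110656)
H((5 - 1)*(6 - 3))*t = (2*((5 - 1)*(6 - 3)))*110656 = (2*(4*3))*110656 = (2*12)*110656 = 24*110656 = 2655744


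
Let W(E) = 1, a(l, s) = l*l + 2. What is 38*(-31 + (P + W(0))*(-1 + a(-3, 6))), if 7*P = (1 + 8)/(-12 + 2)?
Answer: -5928/7 ≈ -846.86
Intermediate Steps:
a(l, s) = 2 + l² (a(l, s) = l² + 2 = 2 + l²)
P = -9/70 (P = ((1 + 8)/(-12 + 2))/7 = (9/(-10))/7 = (9*(-⅒))/7 = (⅐)*(-9/10) = -9/70 ≈ -0.12857)
38*(-31 + (P + W(0))*(-1 + a(-3, 6))) = 38*(-31 + (-9/70 + 1)*(-1 + (2 + (-3)²))) = 38*(-31 + 61*(-1 + (2 + 9))/70) = 38*(-31 + 61*(-1 + 11)/70) = 38*(-31 + (61/70)*10) = 38*(-31 + 61/7) = 38*(-156/7) = -5928/7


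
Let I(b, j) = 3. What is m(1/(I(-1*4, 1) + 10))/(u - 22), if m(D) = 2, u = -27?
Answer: -2/49 ≈ -0.040816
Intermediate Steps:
m(1/(I(-1*4, 1) + 10))/(u - 22) = 2/(-27 - 22) = 2/(-49) = 2*(-1/49) = -2/49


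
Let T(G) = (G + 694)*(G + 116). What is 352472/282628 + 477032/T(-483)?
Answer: -26882056458/5471466109 ≈ -4.9131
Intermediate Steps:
T(G) = (116 + G)*(694 + G) (T(G) = (694 + G)*(116 + G) = (116 + G)*(694 + G))
352472/282628 + 477032/T(-483) = 352472/282628 + 477032/(80504 + (-483)² + 810*(-483)) = 352472*(1/282628) + 477032/(80504 + 233289 - 391230) = 88118/70657 + 477032/(-77437) = 88118/70657 + 477032*(-1/77437) = 88118/70657 - 477032/77437 = -26882056458/5471466109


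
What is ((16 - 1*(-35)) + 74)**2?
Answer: 15625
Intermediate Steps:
((16 - 1*(-35)) + 74)**2 = ((16 + 35) + 74)**2 = (51 + 74)**2 = 125**2 = 15625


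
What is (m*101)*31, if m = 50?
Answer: 156550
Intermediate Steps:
(m*101)*31 = (50*101)*31 = 5050*31 = 156550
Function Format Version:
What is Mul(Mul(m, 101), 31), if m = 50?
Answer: 156550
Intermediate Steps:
Mul(Mul(m, 101), 31) = Mul(Mul(50, 101), 31) = Mul(5050, 31) = 156550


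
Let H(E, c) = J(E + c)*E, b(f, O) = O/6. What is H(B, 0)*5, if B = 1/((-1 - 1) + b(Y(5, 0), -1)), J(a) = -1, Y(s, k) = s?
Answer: 30/13 ≈ 2.3077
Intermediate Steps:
b(f, O) = O/6 (b(f, O) = O*(1/6) = O/6)
B = -6/13 (B = 1/((-1 - 1) + (1/6)*(-1)) = 1/(-2 - 1/6) = 1/(-13/6) = -6/13 ≈ -0.46154)
H(E, c) = -E
H(B, 0)*5 = -1*(-6/13)*5 = (6/13)*5 = 30/13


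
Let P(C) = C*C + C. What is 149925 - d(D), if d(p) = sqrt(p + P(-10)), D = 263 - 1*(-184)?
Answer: 149925 - sqrt(537) ≈ 1.4990e+5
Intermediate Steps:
P(C) = C + C**2 (P(C) = C**2 + C = C + C**2)
D = 447 (D = 263 + 184 = 447)
d(p) = sqrt(90 + p) (d(p) = sqrt(p - 10*(1 - 10)) = sqrt(p - 10*(-9)) = sqrt(p + 90) = sqrt(90 + p))
149925 - d(D) = 149925 - sqrt(90 + 447) = 149925 - sqrt(537)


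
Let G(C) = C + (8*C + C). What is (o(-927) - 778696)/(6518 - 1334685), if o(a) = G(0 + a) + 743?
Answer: 787223/1328167 ≈ 0.59271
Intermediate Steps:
G(C) = 10*C (G(C) = C + 9*C = 10*C)
o(a) = 743 + 10*a (o(a) = 10*(0 + a) + 743 = 10*a + 743 = 743 + 10*a)
(o(-927) - 778696)/(6518 - 1334685) = ((743 + 10*(-927)) - 778696)/(6518 - 1334685) = ((743 - 9270) - 778696)/(-1328167) = (-8527 - 778696)*(-1/1328167) = -787223*(-1/1328167) = 787223/1328167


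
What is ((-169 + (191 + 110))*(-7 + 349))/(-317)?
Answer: -45144/317 ≈ -142.41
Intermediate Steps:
((-169 + (191 + 110))*(-7 + 349))/(-317) = ((-169 + 301)*342)*(-1/317) = (132*342)*(-1/317) = 45144*(-1/317) = -45144/317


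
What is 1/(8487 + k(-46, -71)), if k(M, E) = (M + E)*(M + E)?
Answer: 1/22176 ≈ 4.5094e-5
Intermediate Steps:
k(M, E) = (E + M)² (k(M, E) = (E + M)*(E + M) = (E + M)²)
1/(8487 + k(-46, -71)) = 1/(8487 + (-71 - 46)²) = 1/(8487 + (-117)²) = 1/(8487 + 13689) = 1/22176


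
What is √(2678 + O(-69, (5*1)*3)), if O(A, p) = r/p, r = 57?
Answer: √67045/5 ≈ 51.786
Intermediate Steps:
O(A, p) = 57/p
√(2678 + O(-69, (5*1)*3)) = √(2678 + 57/(((5*1)*3))) = √(2678 + 57/((5*3))) = √(2678 + 57/15) = √(2678 + 57*(1/15)) = √(2678 + 19/5) = √(13409/5) = √67045/5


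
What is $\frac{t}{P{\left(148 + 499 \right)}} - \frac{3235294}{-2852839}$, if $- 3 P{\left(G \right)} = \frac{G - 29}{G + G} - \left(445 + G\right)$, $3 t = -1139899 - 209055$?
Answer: $- \frac{2487596718370472}{2014717694385} \approx -1234.7$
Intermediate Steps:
$t = - \frac{1348954}{3}$ ($t = \frac{-1139899 - 209055}{3} = \frac{1}{3} \left(-1348954\right) = - \frac{1348954}{3} \approx -4.4965 \cdot 10^{5}$)
$P{\left(G \right)} = \frac{445}{3} + \frac{G}{3} - \frac{-29 + G}{6 G}$ ($P{\left(G \right)} = - \frac{\frac{G - 29}{G + G} - \left(445 + G\right)}{3} = - \frac{\frac{-29 + G}{2 G} - \left(445 + G\right)}{3} = - \frac{-445 - G + \frac{-29 + G}{2 G}}{3} = \frac{445}{3} + \frac{G}{3} - \frac{-29 + G}{6 G}$)
$\frac{t}{P{\left(148 + 499 \right)}} - \frac{3235294}{-2852839} = - \frac{1348954}{3 \frac{29 + \left(148 + 499\right) \left(889 + 2 \left(148 + 499\right)\right)}{6 \left(148 + 499\right)}} - \frac{3235294}{-2852839} = - \frac{1348954}{3 \frac{29 + 647 \left(889 + 2 \cdot 647\right)}{6 \cdot 647}} - - \frac{3235294}{2852839} = - \frac{1348954}{3 \cdot \frac{1}{6} \cdot \frac{1}{647} \left(29 + 647 \left(889 + 1294\right)\right)} + \frac{3235294}{2852839} = - \frac{1348954}{3 \cdot \frac{1}{6} \cdot \frac{1}{647} \left(29 + 647 \cdot 2183\right)} + \frac{3235294}{2852839} = - \frac{1348954}{3 \cdot \frac{1}{6} \cdot \frac{1}{647} \left(29 + 1412401\right)} + \frac{3235294}{2852839} = - \frac{1348954}{3 \cdot \frac{1}{6} \cdot \frac{1}{647} \cdot 1412430} + \frac{3235294}{2852839} = - \frac{1348954}{3 \cdot \frac{235405}{647}} + \frac{3235294}{2852839} = \left(- \frac{1348954}{3}\right) \frac{647}{235405} + \frac{3235294}{2852839} = - \frac{872773238}{706215} + \frac{3235294}{2852839} = - \frac{2487596718370472}{2014717694385}$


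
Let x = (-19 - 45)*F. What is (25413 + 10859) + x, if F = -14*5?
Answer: 40752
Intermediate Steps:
F = -70
x = 4480 (x = (-19 - 45)*(-70) = -64*(-70) = 4480)
(25413 + 10859) + x = (25413 + 10859) + 4480 = 36272 + 4480 = 40752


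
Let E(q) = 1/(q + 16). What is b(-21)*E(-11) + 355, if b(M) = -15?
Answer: 352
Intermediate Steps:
E(q) = 1/(16 + q)
b(-21)*E(-11) + 355 = -15/(16 - 11) + 355 = -15/5 + 355 = -15*1/5 + 355 = -3 + 355 = 352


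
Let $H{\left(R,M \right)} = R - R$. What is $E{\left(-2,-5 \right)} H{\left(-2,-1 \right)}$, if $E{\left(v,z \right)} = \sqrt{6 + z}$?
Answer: $0$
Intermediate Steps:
$H{\left(R,M \right)} = 0$
$E{\left(-2,-5 \right)} H{\left(-2,-1 \right)} = \sqrt{6 - 5} \cdot 0 = \sqrt{1} \cdot 0 = 1 \cdot 0 = 0$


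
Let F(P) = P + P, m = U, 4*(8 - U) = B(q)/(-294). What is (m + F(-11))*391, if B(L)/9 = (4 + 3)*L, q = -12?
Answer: -80155/14 ≈ -5725.4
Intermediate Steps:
B(L) = 63*L (B(L) = 9*((4 + 3)*L) = 9*(7*L) = 63*L)
U = 103/14 (U = 8 - 63*(-12)/(4*(-294)) = 8 - (-189)*(-1)/294 = 8 - ¼*18/7 = 8 - 9/14 = 103/14 ≈ 7.3571)
m = 103/14 ≈ 7.3571
F(P) = 2*P
(m + F(-11))*391 = (103/14 + 2*(-11))*391 = (103/14 - 22)*391 = -205/14*391 = -80155/14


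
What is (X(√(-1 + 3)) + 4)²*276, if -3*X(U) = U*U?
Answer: 9200/3 ≈ 3066.7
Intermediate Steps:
X(U) = -U²/3 (X(U) = -U*U/3 = -U²/3)
(X(√(-1 + 3)) + 4)²*276 = (-(√(-1 + 3))²/3 + 4)²*276 = (-(√2)²/3 + 4)²*276 = (-⅓*2 + 4)²*276 = (-⅔ + 4)²*276 = (10/3)²*276 = (100/9)*276 = 9200/3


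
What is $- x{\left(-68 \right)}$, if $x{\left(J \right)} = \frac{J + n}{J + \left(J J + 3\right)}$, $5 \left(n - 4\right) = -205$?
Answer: $\frac{105}{4559} \approx 0.023031$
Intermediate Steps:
$n = -37$ ($n = 4 + \frac{1}{5} \left(-205\right) = 4 - 41 = -37$)
$x{\left(J \right)} = \frac{-37 + J}{3 + J + J^{2}}$ ($x{\left(J \right)} = \frac{J - 37}{J + \left(J J + 3\right)} = \frac{-37 + J}{J + \left(J^{2} + 3\right)} = \frac{-37 + J}{J + \left(3 + J^{2}\right)} = \frac{-37 + J}{3 + J + J^{2}}$)
$- x{\left(-68 \right)} = - \frac{-37 - 68}{3 - 68 + \left(-68\right)^{2}} = - \frac{-105}{3 - 68 + 4624} = - \frac{-105}{4559} = \left(-1\right) \left(- \frac{105}{4559}\right) = \frac{105}{4559}$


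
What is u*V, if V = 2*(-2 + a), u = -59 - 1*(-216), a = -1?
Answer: -942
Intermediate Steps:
u = 157 (u = -59 + 216 = 157)
V = -6 (V = 2*(-2 - 1) = 2*(-3) = -6)
u*V = 157*(-6) = -942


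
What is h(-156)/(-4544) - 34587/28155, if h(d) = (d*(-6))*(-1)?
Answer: -5450427/5330680 ≈ -1.0225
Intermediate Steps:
h(d) = 6*d (h(d) = -6*d*(-1) = 6*d)
h(-156)/(-4544) - 34587/28155 = (6*(-156))/(-4544) - 34587/28155 = -936*(-1/4544) - 34587*1/28155 = 117/568 - 11529/9385 = -5450427/5330680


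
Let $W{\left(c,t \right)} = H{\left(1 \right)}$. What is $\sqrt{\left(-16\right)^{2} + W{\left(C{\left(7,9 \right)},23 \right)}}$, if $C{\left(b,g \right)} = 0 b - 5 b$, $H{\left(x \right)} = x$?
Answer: $\sqrt{257} \approx 16.031$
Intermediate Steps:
$C{\left(b,g \right)} = - 5 b$ ($C{\left(b,g \right)} = 0 - 5 b = - 5 b$)
$W{\left(c,t \right)} = 1$
$\sqrt{\left(-16\right)^{2} + W{\left(C{\left(7,9 \right)},23 \right)}} = \sqrt{\left(-16\right)^{2} + 1} = \sqrt{256 + 1} = \sqrt{257}$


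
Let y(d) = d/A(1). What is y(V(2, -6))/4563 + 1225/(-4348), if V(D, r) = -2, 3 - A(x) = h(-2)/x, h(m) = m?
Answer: -27957071/99199620 ≈ -0.28183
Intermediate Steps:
A(x) = 3 + 2/x (A(x) = 3 - (-2)/x = 3 + 2/x)
y(d) = d/5 (y(d) = d/(3 + 2/1) = d/(3 + 2*1) = d/(3 + 2) = d/5)
y(V(2, -6))/4563 + 1225/(-4348) = ((⅕)*(-2))/4563 + 1225/(-4348) = -⅖*1/4563 + 1225*(-1/4348) = -2/22815 - 1225/4348 = -27957071/99199620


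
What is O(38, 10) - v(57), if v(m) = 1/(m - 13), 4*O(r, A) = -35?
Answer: -193/22 ≈ -8.7727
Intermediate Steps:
O(r, A) = -35/4 (O(r, A) = (¼)*(-35) = -35/4)
v(m) = 1/(-13 + m)
O(38, 10) - v(57) = -35/4 - 1/(-13 + 57) = -35/4 - 1/44 = -193/22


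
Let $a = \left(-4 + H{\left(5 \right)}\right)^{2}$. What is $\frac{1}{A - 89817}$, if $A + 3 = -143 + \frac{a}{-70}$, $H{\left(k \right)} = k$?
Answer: $- \frac{70}{6297411} \approx -1.1116 \cdot 10^{-5}$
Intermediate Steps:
$a = 1$ ($a = \left(-4 + 5\right)^{2} = 1^{2} = 1$)
$A = - \frac{10221}{70}$ ($A = -3 - \left(143 - \frac{1}{-70} \cdot 1\right) = -3 - \frac{10011}{70} = - \frac{10221}{70} \approx -146.01$)
$\frac{1}{A - 89817} = \frac{1}{- \frac{10221}{70} - 89817} = \frac{1}{- \frac{6297411}{70}} = - \frac{70}{6297411}$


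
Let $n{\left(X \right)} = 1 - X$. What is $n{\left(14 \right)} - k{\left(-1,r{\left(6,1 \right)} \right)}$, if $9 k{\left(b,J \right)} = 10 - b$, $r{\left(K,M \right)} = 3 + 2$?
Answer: $- \frac{128}{9} \approx -14.222$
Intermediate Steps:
$r{\left(K,M \right)} = 5$
$k{\left(b,J \right)} = \frac{10}{9} - \frac{b}{9}$ ($k{\left(b,J \right)} = \frac{10 - b}{9} = \frac{10}{9} - \frac{b}{9}$)
$n{\left(14 \right)} - k{\left(-1,r{\left(6,1 \right)} \right)} = \left(1 - 14\right) - \left(\frac{10}{9} - - \frac{1}{9}\right) = \left(1 - 14\right) - \left(\frac{10}{9} + \frac{1}{9}\right) = -13 - \frac{11}{9} = - \frac{128}{9}$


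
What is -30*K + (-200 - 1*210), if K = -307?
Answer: 8800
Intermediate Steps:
-30*K + (-200 - 1*210) = -30*(-307) + (-200 - 1*210) = 9210 + (-200 - 210) = 9210 - 410 = 8800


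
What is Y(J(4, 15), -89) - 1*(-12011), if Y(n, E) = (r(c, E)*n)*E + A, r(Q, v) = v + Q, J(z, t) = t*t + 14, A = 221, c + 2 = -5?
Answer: 2054248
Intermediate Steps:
c = -7 (c = -2 - 5 = -7)
J(z, t) = 14 + t**2 (J(z, t) = t**2 + 14 = 14 + t**2)
r(Q, v) = Q + v
Y(n, E) = 221 + E*n*(-7 + E) (Y(n, E) = ((-7 + E)*n)*E + 221 = (n*(-7 + E))*E + 221 = E*n*(-7 + E) + 221 = 221 + E*n*(-7 + E))
Y(J(4, 15), -89) - 1*(-12011) = (221 - 89*(14 + 15**2)*(-7 - 89)) - 1*(-12011) = (221 - 89*(14 + 225)*(-96)) + 12011 = (221 - 89*239*(-96)) + 12011 = (221 + 2042016) + 12011 = 2042237 + 12011 = 2054248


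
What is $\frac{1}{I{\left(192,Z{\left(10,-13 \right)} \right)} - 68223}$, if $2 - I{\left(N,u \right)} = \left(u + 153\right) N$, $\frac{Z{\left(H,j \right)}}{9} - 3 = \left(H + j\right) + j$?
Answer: $- \frac{1}{75133} \approx -1.331 \cdot 10^{-5}$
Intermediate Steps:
$Z{\left(H,j \right)} = 27 + 9 H + 18 j$ ($Z{\left(H,j \right)} = 27 + 9 \left(\left(H + j\right) + j\right) = 27 + 9 \left(H + 2 j\right) = 27 + \left(9 H + 18 j\right) = 27 + 9 H + 18 j$)
$I{\left(N,u \right)} = 2 - N \left(153 + u\right)$ ($I{\left(N,u \right)} = 2 - \left(u + 153\right) N = 2 - \left(153 + u\right) N = 2 - N \left(153 + u\right)$)
$\frac{1}{I{\left(192,Z{\left(10,-13 \right)} \right)} - 68223} = \frac{1}{\left(2 - 29376 - 192 \left(27 + 9 \cdot 10 + 18 \left(-13\right)\right)\right) - 68223} = \frac{1}{\left(2 - 29376 - 192 \left(27 + 90 - 234\right)\right) - 68223} = \frac{1}{\left(2 - 29376 - 192 \left(-117\right)\right) - 68223} = \frac{1}{\left(2 - 29376 + 22464\right) - 68223} = \frac{1}{-6910 - 68223} = \frac{1}{-75133} = - \frac{1}{75133}$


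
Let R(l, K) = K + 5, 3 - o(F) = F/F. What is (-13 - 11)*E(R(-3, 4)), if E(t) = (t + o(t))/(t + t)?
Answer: -44/3 ≈ -14.667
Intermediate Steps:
o(F) = 2 (o(F) = 3 - F/F = 3 - 1*1 = 3 - 1 = 2)
R(l, K) = 5 + K
E(t) = (2 + t)/(2*t) (E(t) = (t + 2)/(t + t) = (2 + t)/((2*t)) = (2 + t)*(1/(2*t)) = (2 + t)/(2*t))
(-13 - 11)*E(R(-3, 4)) = (-13 - 11)*((2 + (5 + 4))/(2*(5 + 4))) = -12*(2 + 9)/9 = -12*11/9 = -24*11/18 = -44/3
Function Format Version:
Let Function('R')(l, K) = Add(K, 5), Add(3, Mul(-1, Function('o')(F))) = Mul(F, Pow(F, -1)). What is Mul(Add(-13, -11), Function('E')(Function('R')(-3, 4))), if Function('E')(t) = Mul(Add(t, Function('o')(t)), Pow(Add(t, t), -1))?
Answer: Rational(-44, 3) ≈ -14.667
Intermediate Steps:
Function('o')(F) = 2 (Function('o')(F) = Add(3, Mul(-1, Mul(F, Pow(F, -1)))) = Add(3, Mul(-1, 1)) = Add(3, -1) = 2)
Function('R')(l, K) = Add(5, K)
Function('E')(t) = Mul(Rational(1, 2), Pow(t, -1), Add(2, t)) (Function('E')(t) = Mul(Add(t, 2), Pow(Add(t, t), -1)) = Mul(Add(2, t), Pow(Mul(2, t), -1)) = Mul(Add(2, t), Mul(Rational(1, 2), Pow(t, -1))) = Mul(Rational(1, 2), Pow(t, -1), Add(2, t)))
Mul(Add(-13, -11), Function('E')(Function('R')(-3, 4))) = Mul(Add(-13, -11), Mul(Rational(1, 2), Pow(Add(5, 4), -1), Add(2, Add(5, 4)))) = Mul(-24, Mul(Rational(1, 2), Pow(9, -1), Add(2, 9))) = Mul(-24, Mul(Rational(1, 2), Rational(1, 9), 11)) = Mul(-24, Rational(11, 18)) = Rational(-44, 3)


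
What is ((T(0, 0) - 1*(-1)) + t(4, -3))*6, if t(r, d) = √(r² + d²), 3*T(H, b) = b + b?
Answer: 36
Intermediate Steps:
T(H, b) = 2*b/3 (T(H, b) = (b + b)/3 = (2*b)/3 = 2*b/3)
t(r, d) = √(d² + r²)
((T(0, 0) - 1*(-1)) + t(4, -3))*6 = (((⅔)*0 - 1*(-1)) + √((-3)² + 4²))*6 = ((0 + 1) + √(9 + 16))*6 = (1 + √25)*6 = (1 + 5)*6 = 6*6 = 36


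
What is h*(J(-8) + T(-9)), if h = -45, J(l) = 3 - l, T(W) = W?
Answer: -90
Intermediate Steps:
h*(J(-8) + T(-9)) = -45*((3 - 1*(-8)) - 9) = -45*((3 + 8) - 9) = -45*(11 - 9) = -45*2 = -90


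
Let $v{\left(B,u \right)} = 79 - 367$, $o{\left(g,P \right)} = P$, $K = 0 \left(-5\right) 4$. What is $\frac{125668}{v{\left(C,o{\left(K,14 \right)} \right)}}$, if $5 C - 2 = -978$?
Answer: $- \frac{31417}{72} \approx -436.35$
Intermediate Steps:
$K = 0$ ($K = 0 \cdot 4 = 0$)
$C = - \frac{976}{5}$ ($C = \frac{2}{5} + \frac{1}{5} \left(-978\right) = \frac{2}{5} - \frac{978}{5} = - \frac{976}{5} \approx -195.2$)
$v{\left(B,u \right)} = -288$
$\frac{125668}{v{\left(C,o{\left(K,14 \right)} \right)}} = \frac{125668}{-288} = 125668 \left(- \frac{1}{288}\right) = - \frac{31417}{72}$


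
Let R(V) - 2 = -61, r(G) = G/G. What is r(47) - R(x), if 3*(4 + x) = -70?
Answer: 60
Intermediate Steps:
x = -82/3 (x = -4 + (⅓)*(-70) = -4 - 70/3 = -82/3 ≈ -27.333)
r(G) = 1
R(V) = -59 (R(V) = 2 - 61 = -59)
r(47) - R(x) = 1 - 1*(-59) = 1 + 59 = 60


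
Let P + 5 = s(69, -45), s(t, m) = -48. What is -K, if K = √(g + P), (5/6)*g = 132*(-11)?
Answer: -I*√44885/5 ≈ -42.372*I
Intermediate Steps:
g = -8712/5 (g = 6*(132*(-11))/5 = (6/5)*(-1452) = -8712/5 ≈ -1742.4)
P = -53 (P = -5 - 48 = -53)
K = I*√44885/5 (K = √(-8712/5 - 53) = √(-8977/5) = I*√44885/5 ≈ 42.372*I)
-K = -I*√44885/5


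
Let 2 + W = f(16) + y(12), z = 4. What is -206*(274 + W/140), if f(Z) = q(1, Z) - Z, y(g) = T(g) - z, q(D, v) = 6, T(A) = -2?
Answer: -1974613/35 ≈ -56418.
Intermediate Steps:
y(g) = -6 (y(g) = -2 - 1*4 = -2 - 4 = -6)
f(Z) = 6 - Z
W = -18 (W = -2 + ((6 - 1*16) - 6) = -2 + ((6 - 16) - 6) = -2 + (-10 - 6) = -2 - 16 = -18)
-206*(274 + W/140) = -206*(274 - 18/140) = -206*(274 - 18*1/140) = -206*(274 - 9/70) = -206*19171/70 = -1974613/35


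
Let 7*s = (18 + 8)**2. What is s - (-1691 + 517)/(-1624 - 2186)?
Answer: 1283671/13335 ≈ 96.263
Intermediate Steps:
s = 676/7 (s = (18 + 8)**2/7 = (1/7)*26**2 = (1/7)*676 = 676/7 ≈ 96.571)
s - (-1691 + 517)/(-1624 - 2186) = 676/7 - (-1691 + 517)/(-1624 - 2186) = 676/7 - (-1174)/(-3810) = 676/7 - (-1174)*(-1)/3810 = 676/7 - 1*587/1905 = 676/7 - 587/1905 = 1283671/13335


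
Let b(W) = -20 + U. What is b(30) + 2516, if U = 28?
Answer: 2524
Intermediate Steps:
b(W) = 8 (b(W) = -20 + 28 = 8)
b(30) + 2516 = 8 + 2516 = 2524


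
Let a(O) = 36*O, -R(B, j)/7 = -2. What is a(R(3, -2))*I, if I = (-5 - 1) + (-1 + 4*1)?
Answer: -1512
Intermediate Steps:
R(B, j) = 14 (R(B, j) = -7*(-2) = 14)
I = -3 (I = -6 + (-1 + 4) = -6 + 3 = -3)
a(R(3, -2))*I = (36*14)*(-3) = 504*(-3) = -1512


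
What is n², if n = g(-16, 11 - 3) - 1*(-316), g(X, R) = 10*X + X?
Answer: 19600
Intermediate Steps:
g(X, R) = 11*X
n = 140 (n = 11*(-16) - 1*(-316) = -176 + 316 = 140)
n² = 140² = 19600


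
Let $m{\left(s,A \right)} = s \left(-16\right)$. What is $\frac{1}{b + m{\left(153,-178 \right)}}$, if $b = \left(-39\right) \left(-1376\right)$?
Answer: $\frac{1}{51216} \approx 1.9525 \cdot 10^{-5}$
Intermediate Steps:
$m{\left(s,A \right)} = - 16 s$
$b = 53664$
$\frac{1}{b + m{\left(153,-178 \right)}} = \frac{1}{53664 - 2448} = \frac{1}{51216}$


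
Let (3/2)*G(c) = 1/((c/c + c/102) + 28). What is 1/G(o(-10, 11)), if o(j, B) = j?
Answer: 737/17 ≈ 43.353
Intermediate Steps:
G(c) = 2/(3*(29 + c/102)) (G(c) = 2/(3*((c/c + c/102) + 28)) = 2/(3*((1 + c*(1/102)) + 28)) = 2/(3*((1 + c/102) + 28)) = 2/(3*(29 + c/102)))
1/G(o(-10, 11)) = 1/(68/(2958 - 10)) = 1/(68/2948) = 1/(68*(1/2948)) = 1/(17/737) = 737/17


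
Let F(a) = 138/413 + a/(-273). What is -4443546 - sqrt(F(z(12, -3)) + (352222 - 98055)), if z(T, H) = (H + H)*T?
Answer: -4443546 - sqrt(7326676097377)/5369 ≈ -4.4440e+6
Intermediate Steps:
z(T, H) = 2*H*T (z(T, H) = (2*H)*T = 2*H*T)
F(a) = 138/413 - a/273 (F(a) = 138*(1/413) + a*(-1/273) = 138/413 - a/273)
-4443546 - sqrt(F(z(12, -3)) + (352222 - 98055)) = -4443546 - sqrt((138/413 - 2*(-3)*12/273) + (352222 - 98055)) = -4443546 - sqrt((138/413 - 1/273*(-72)) + 254167) = -4443546 - sqrt((138/413 + 24/91) + 254167) = -4443546 - sqrt(3210/5369 + 254167) = -4443546 - sqrt(1364625833/5369) = -4443546 - sqrt(7326676097377)/5369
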